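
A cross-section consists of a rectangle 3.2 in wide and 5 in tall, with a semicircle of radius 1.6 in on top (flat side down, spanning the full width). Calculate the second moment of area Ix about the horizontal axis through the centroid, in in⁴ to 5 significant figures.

Break the section into simple shapes (no overlaps), measuring from the bottom-left corner of the bounding box.
Rectangular body: 3.2 × 5, A = 16 in², y = 2.5 in, Ī = 33.33333 in⁴.
Semicircular cap: semicircle r = 1.6, A = 4.021239 in², y = 5.679061 in, Ī = 0.7193032 in⁴.
Centroid: ȳ = ΣA·y / ΣA = 3.13851 in.
Transfer each piece to the horizontal axis through the centroid using Ī + A·d² with d = y − 3.13851:
  rectangular body: d = -0.6385101 in → contributes +39.85646 in⁴
  semicircular cap: d = 2.540551 in → contributes +26.67398 in⁴
Total I = 66.53044 in⁴.

Ix ≈ 66.530 in⁴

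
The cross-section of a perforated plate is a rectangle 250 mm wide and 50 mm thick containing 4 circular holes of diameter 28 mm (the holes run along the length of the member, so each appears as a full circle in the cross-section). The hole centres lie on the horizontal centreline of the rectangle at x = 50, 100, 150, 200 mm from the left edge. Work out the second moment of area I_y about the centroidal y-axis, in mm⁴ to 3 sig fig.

Decompose the section into non-overlapping parts with the origin at the bottom-left of its bounding rectangle.
Plate: 250 × 50, A = 12 500 mm², x = 125 mm, Ī = 65 104 167 mm⁴.
Hole 1 (subtracted): ⌀28, A = 615.75 mm², x = 50 mm, Ī = 30 172 mm⁴.
Hole 2 (subtracted): ⌀28, A = 615.75 mm², x = 100 mm, Ī = 30 172 mm⁴.
Hole 3 (subtracted): ⌀28, A = 615.75 mm², x = 150 mm, Ī = 30 172 mm⁴.
Hole 4 (subtracted): ⌀28, A = 615.75 mm², x = 200 mm, Ī = 30 172 mm⁴.
By symmetry the centroid is at mid-width, x̄ = 125 mm.
Transfer each piece to the centroidal y-axis using Ī + A·d² with d = x − 125:
  plate: d = 0 mm → contributes +65 104 167 mm⁴
  hole 1: d = -75 mm → contributes −3 493 778 mm⁴
  hole 2: d = -25 mm → contributes −415 017 mm⁴
  hole 3: d = 25 mm → contributes −415 017 mm⁴
  hole 4: d = 75 mm → contributes −3 493 778 mm⁴
Total I = 57 286 577 mm⁴.

I_y ≈ 5.73 × 10⁷ mm⁴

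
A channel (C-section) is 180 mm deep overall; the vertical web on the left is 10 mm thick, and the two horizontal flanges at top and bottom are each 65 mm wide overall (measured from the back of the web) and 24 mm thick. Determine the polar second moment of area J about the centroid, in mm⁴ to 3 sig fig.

J ≈ 2.29 × 10⁷ mm⁴

Split into non-overlapping primitives; take the origin at the lower-left of the bounding box.
Web: 10 × 180, A = 1 800 mm², y = 90 mm, Ī = 4 860 000 mm⁴.
Top flange (beyond web): 55 × 24, A = 1 320 mm², y = 168 mm, Ī = 63 360 mm⁴.
Bottom flange (beyond web): 55 × 24, A = 1 320 mm², y = 12 mm, Ī = 63 360 mm⁴.
By symmetry the centroid is at mid-height, ȳ = 90 mm.
Transfer each piece to the centroidal x-axis using Ī + A·d² with d = y − 90:
  web: d = 0 mm → contributes +4 860 000 mm⁴
  top flange (beyond web): d = 78 mm → contributes +8 094 240 mm⁴
  bottom flange (beyond web): d = -78 mm → contributes +8 094 240 mm⁴
Total I = 21 048 480 mm⁴.
For the y-axis: x̄ = 24.324 mm.
Repeating about the centroidal y-axis gives I_y = 1 810 973 mm⁴.
Polar second moment: J = I_x + I_y = 22 859 453 mm⁴.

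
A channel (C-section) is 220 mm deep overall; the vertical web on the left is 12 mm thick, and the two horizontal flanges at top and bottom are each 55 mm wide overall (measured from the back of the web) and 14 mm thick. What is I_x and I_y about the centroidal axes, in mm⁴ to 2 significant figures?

I_x ≈ 2.3 × 10⁷ mm⁴, I_y ≈ 8.4 × 10⁵ mm⁴

Split into non-overlapping primitives; take the origin at the lower-left of the bounding box.
Web: 12 × 220, A = 2 640 mm², y = 110 mm, Ī = 10 648 000 mm⁴.
Top flange (beyond web): 43 × 14, A = 602 mm², y = 213 mm, Ī = 9 833 mm⁴.
Bottom flange (beyond web): 43 × 14, A = 602 mm², y = 7 mm, Ī = 9 833 mm⁴.
By symmetry the centroid is at mid-height, ȳ = 110 mm.
Transfer each piece to the centroidal x-axis using Ī + A·d² with d = y − 110:
  web: d = 0 mm → contributes +10 648 000 mm⁴
  top flange (beyond web): d = 103 mm → contributes +6 396 451 mm⁴
  bottom flange (beyond web): d = -103 mm → contributes +6 396 451 mm⁴
Total I = 23 440 901 mm⁴.
For the y-axis: x̄ = 14.61 mm.
Repeating about the centroidal y-axis gives I_y = 842 531 mm⁴.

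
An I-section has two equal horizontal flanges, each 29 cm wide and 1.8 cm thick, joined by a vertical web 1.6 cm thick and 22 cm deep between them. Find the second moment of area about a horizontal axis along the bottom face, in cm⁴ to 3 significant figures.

I_base ≈ 3.91 × 10⁴ cm⁴

Decompose the section into non-overlapping parts with the origin at the bottom-left of its bounding rectangle.
Bottom flange: 29 × 1.8, A = 52.2 cm², y = 0.9 cm, Ī = 14.094 cm⁴.
Web: 1.6 × 22, A = 35.2 cm², y = 12.8 cm, Ī = 1419.7 cm⁴.
Top flange: 29 × 1.8, A = 52.2 cm², y = 24.7 cm, Ī = 14.094 cm⁴.
Transfer each piece to a horizontal axis along the bottom face using Ī + A·d² with d = y − 0:
  bottom flange: d = 0.9 cm → contributes +56.376 cm⁴
  web: d = 12.8 cm → contributes +7186.9 cm⁴
  top flange: d = 24.7 cm → contributes +31 861 cm⁴
Total I = 39 104 cm⁴.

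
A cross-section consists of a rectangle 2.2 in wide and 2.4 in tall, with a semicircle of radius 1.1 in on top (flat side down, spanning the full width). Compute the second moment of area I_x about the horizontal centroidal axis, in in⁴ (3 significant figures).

I_x ≈ 6.58 in⁴

Break the section into simple shapes (no overlaps), measuring from the bottom-left corner of the bounding box.
Rectangular body: 2.2 × 2.4, A = 5.28 in², y = 1.2 in, Ī = 2.5344 in⁴.
Semicircular cap: semicircle r = 1.1, A = 1.9007 in², y = 2.8669 in, Ī = 0.1607 in⁴.
Centroid: ȳ = ΣA·y / ΣA = 1.6412 in.
Transfer each piece to the horizontal centroidal axis using Ī + A·d² with d = y − 1.6412:
  rectangular body: d = -0.4412 in → contributes +3.5622 in⁴
  semicircular cap: d = 1.2257 in → contributes +3.0159 in⁴
Total I = 6.5781 in⁴.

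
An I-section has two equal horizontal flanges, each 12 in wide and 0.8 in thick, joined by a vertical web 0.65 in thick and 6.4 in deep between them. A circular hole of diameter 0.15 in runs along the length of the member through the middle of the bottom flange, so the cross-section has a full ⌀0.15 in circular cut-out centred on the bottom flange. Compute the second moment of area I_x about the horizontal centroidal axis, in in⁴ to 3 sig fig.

Decompose the section into non-overlapping parts with the origin at the bottom-left of its bounding rectangle.
Bottom flange: 12 × 0.8, A = 9.6 in², y = 0.4 in, Ī = 0.512 in⁴.
Web: 0.65 × 6.4, A = 4.16 in², y = 4 in, Ī = 14.199 in⁴.
Top flange: 12 × 0.8, A = 9.6 in², y = 7.6 in, Ī = 0.512 in⁴.
Hole (subtracted): ⌀0.15, A = 0.017671 in², y = 0.4 in, Ī = 0.00002485 in⁴.
Centroid: ȳ = ΣA·y / ΣA = 4.0027 in.
Transfer each piece to the horizontal centroidal axis using Ī + A·d² with d = y − 4.0027:
  bottom flange: d = -3.6027 in → contributes +125.12 in⁴
  web: d = -0.0027254 in → contributes +14.199 in⁴
  top flange: d = 3.5973 in → contributes +124.74 in⁴
  hole: d = -3.6027 in → contributes −0.22939 in⁴
Total I = 263.83 in⁴.

I_x ≈ 264 in⁴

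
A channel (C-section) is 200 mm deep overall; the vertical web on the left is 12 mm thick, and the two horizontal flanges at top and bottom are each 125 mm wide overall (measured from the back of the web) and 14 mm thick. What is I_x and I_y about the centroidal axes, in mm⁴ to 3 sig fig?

Decompose the section into non-overlapping parts with the origin at the bottom-left of its bounding rectangle.
Web: 12 × 200, A = 2 400 mm², y = 100 mm, Ī = 8 000 000 mm⁴.
Top flange (beyond web): 113 × 14, A = 1 582 mm², y = 193 mm, Ī = 25 839 mm⁴.
Bottom flange (beyond web): 113 × 14, A = 1 582 mm², y = 7 mm, Ī = 25 839 mm⁴.
By symmetry the centroid is at mid-height, ȳ = 100 mm.
Transfer each piece to the centroidal x-axis using Ī + A·d² with d = y − 100:
  web: d = 0 mm → contributes +8 000 000 mm⁴
  top flange (beyond web): d = 93 mm → contributes +13 708 557 mm⁴
  bottom flange (beyond web): d = -93 mm → contributes +13 708 557 mm⁴
Total I = 35 417 115 mm⁴.
For the y-axis: x̄ = 41.541 mm.
Repeating about the centroidal y-axis gives I_y = 8 726 706 mm⁴.

I_x ≈ 3.54 × 10⁷ mm⁴, I_y ≈ 8.73 × 10⁶ mm⁴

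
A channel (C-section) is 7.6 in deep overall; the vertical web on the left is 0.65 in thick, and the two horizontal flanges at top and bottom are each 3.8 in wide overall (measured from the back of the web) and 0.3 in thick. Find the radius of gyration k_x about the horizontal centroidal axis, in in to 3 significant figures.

Treat the section as a set of non-overlapping primitives; coordinates are from the bounding-box lower-left.
Web: 0.65 × 7.6, A = 4.94 in², y = 3.8 in, Ī = 23.778 in⁴.
Top flange (beyond web): 3.15 × 0.3, A = 0.945 in², y = 7.45 in, Ī = 0.0070875 in⁴.
Bottom flange (beyond web): 3.15 × 0.3, A = 0.945 in², y = 0.15 in, Ī = 0.0070875 in⁴.
By symmetry the centroid is at mid-height, ȳ = 3.8 in.
Transfer each piece to the horizontal centroidal axis using Ī + A·d² with d = y − 3.8:
  web: d = 0 in → contributes +23.778 in⁴
  top flange (beyond web): d = 3.65 in → contributes +12.597 in⁴
  bottom flange (beyond web): d = -3.65 in → contributes +12.597 in⁴
Total I = 48.972 in⁴.
Radius of gyration: k = √(I/A) = √(48.972 / 6.83) = 2.6777 in.

k_x ≈ 2.68 in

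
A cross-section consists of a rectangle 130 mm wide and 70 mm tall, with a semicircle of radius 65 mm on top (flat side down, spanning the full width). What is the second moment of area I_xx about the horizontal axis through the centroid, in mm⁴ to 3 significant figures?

Break the section into simple shapes (no overlaps), measuring from the bottom-left corner of the bounding box.
Rectangular body: 130 × 70, A = 9 100 mm², y = 35 mm, Ī = 3 715 833 mm⁴.
Semicircular cap: semicircle r = 65, A = 6636.6 mm², y = 97.587 mm, Ī = 1 959 230 mm⁴.
Centroid: ȳ = ΣA·y / ΣA = 61.395 mm.
Transfer each piece to the horizontal axis through the centroid using Ī + A·d² with d = y − 61.395:
  rectangular body: d = -26.395 mm → contributes +10 055 673 mm⁴
  semicircular cap: d = 36.192 mm → contributes +10 652 298 mm⁴
Total I = 20 707 970 mm⁴.

I_xx ≈ 2.07 × 10⁷ mm⁴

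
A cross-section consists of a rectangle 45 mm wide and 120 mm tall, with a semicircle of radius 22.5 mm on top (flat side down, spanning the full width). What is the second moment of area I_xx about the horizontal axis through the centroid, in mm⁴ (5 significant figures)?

Break the section into simple shapes (no overlaps), measuring from the bottom-left corner of the bounding box.
Rectangular body: 45 × 120, A = 5 400 mm², y = 60 mm, Ī = 6 480 000 mm⁴.
Semicircular cap: semicircle r = 22.5, A = 795.2156 mm², y = 129.5493 mm, Ī = 28129.51 mm⁴.
Centroid: ȳ = ΣA·y / ΣA = 68.92732 mm.
Transfer each piece to the horizontal axis through the centroid using Ī + A·d² with d = y − 68.92732:
  rectangular body: d = -8.927323 mm → contributes +6 910 364 mm⁴
  semicircular cap: d = 60.62197 mm → contributes +2 950 566 mm⁴
Total I = 9 860 930 mm⁴.

I_xx ≈ 9.8609 × 10⁶ mm⁴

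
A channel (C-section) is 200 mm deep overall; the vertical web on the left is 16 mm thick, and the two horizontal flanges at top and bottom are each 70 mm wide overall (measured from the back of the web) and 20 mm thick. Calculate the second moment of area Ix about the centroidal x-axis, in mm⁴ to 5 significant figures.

Treat the section as a set of non-overlapping primitives; coordinates are from the bounding-box lower-left.
Web: 16 × 200, A = 3 200 mm², y = 100 mm, Ī = 10 666 667 mm⁴.
Top flange (beyond web): 54 × 20, A = 1 080 mm², y = 190 mm, Ī = 36 000 mm⁴.
Bottom flange (beyond web): 54 × 20, A = 1 080 mm², y = 10 mm, Ī = 36 000 mm⁴.
By symmetry the centroid is at mid-height, ȳ = 100 mm.
Transfer each piece to the centroidal x-axis using Ī + A·d² with d = y − 100:
  web: d = 0 mm → contributes +10 666 667 mm⁴
  top flange (beyond web): d = 90 mm → contributes +8 784 000 mm⁴
  bottom flange (beyond web): d = -90 mm → contributes +8 784 000 mm⁴
Total I = 28 234 667 mm⁴.

Ix ≈ 2.8235 × 10⁷ mm⁴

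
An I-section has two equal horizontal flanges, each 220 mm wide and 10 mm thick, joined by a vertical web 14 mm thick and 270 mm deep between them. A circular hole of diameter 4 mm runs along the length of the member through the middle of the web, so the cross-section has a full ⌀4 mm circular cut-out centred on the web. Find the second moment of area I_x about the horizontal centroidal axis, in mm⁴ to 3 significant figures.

Split into non-overlapping primitives; take the origin at the lower-left of the bounding box.
Bottom flange: 220 × 10, A = 2 200 mm², y = 5 mm, Ī = 18 333 mm⁴.
Web: 14 × 270, A = 3 780 mm², y = 145 mm, Ī = 22 963 500 mm⁴.
Top flange: 220 × 10, A = 2 200 mm², y = 285 mm, Ī = 18 333 mm⁴.
Hole (subtracted): ⌀4, A = 12.566 mm², y = 145 mm, Ī = 12.566 mm⁴.
By symmetry the centroid is at mid-height, ȳ = 145 mm.
Transfer each piece to the horizontal centroidal axis using Ī + A·d² with d = y − 145:
  bottom flange: d = -140 mm → contributes +43 138 333 mm⁴
  web: d = 0 mm → contributes +22 963 500 mm⁴
  top flange: d = 140 mm → contributes +43 138 333 mm⁴
  hole: d = 0 mm → contributes −12.566 mm⁴
Total I = 109 240 154 mm⁴.

I_x ≈ 1.09 × 10⁸ mm⁴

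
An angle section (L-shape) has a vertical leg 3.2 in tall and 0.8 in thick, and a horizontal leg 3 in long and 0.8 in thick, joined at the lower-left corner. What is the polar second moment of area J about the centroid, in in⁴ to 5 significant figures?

Split into non-overlapping primitives; take the origin at the lower-left of the bounding box.
Vertical leg: 0.8 × 3.2, A = 2.56 in², y = 1.6 in, Ī = 2.184533 in⁴.
Horizontal leg (remainder): 2.2 × 0.8, A = 1.76 in², y = 0.4 in, Ī = 0.09386667 in⁴.
Centroid: ȳ = ΣA·y / ΣA = 1.111111 in.
Transfer each piece to the centroidal x-axis using Ī + A·d² with d = y − 1.111111:
  vertical leg: d = 0.4888889 in → contributes +2.796405 in⁴
  horizontal leg (remainder): d = -0.7111111 in → contributes +0.9838617 in⁴
Total I = 3.780267 in⁴.
For the y-axis: x̄ = 1.011111 in.
Repeating about the centroidal y-axis gives I_y = 3.193067 in⁴.
Polar second moment: J = I_x + I_y = 6.973333 in⁴.

J ≈ 6.9733 in⁴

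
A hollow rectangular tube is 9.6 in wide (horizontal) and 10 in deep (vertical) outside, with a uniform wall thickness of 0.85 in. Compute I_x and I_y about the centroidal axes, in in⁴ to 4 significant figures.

I_x ≈ 423.6 in⁴, I_y ≈ 396.3 in⁴

Split into non-overlapping primitives; take the origin at the lower-left of the bounding box.
Outer rectangle: 9.6 × 10, A = 96 in², y = 5 in, Ī = 800 in⁴.
Inner void (subtracted): 7.9 × 8.3, A = 65.57 in², y = 5 in, Ī = 376.426 in⁴.
By symmetry the centroid is at mid-height, ȳ = 5 in.
All pieces are centred on the centroidal x-axis, so I = ΣĪ (holes subtracted) = 423.574 in⁴.
Repeating about the centroidal y-axis gives I_y = 396.261 in⁴.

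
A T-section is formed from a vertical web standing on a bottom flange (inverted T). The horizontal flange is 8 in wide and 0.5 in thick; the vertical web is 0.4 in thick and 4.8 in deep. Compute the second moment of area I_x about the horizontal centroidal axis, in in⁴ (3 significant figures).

Decompose the section into non-overlapping parts with the origin at the bottom-left of its bounding rectangle.
Flange: 8 × 0.5, A = 4 in², y = 0.25 in, Ī = 0.083333 in⁴.
Web: 0.4 × 4.8, A = 1.92 in², y = 2.9 in, Ī = 3.6864 in⁴.
Centroid: ȳ = ΣA·y / ΣA = 1.1095 in.
Transfer each piece to the horizontal centroidal axis using Ī + A·d² with d = y − 1.1095:
  flange: d = -0.85946 in → contributes +3.038 in⁴
  web: d = 1.7905 in → contributes +9.842 in⁴
Total I = 12.88 in⁴.

I_x ≈ 12.9 in⁴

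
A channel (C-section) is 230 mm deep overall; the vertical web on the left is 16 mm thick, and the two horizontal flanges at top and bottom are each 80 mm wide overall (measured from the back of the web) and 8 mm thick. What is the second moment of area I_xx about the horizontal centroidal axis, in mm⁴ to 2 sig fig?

Decompose the section into non-overlapping parts with the origin at the bottom-left of its bounding rectangle.
Web: 16 × 230, A = 3 680 mm², y = 115 mm, Ī = 16 222 667 mm⁴.
Top flange (beyond web): 64 × 8, A = 512 mm², y = 226 mm, Ī = 2 731 mm⁴.
Bottom flange (beyond web): 64 × 8, A = 512 mm², y = 4 mm, Ī = 2 731 mm⁴.
By symmetry the centroid is at mid-height, ȳ = 115 mm.
Transfer each piece to the horizontal centroidal axis using Ī + A·d² with d = y − 115:
  web: d = 0 mm → contributes +16 222 667 mm⁴
  top flange (beyond web): d = 111 mm → contributes +6 311 083 mm⁴
  bottom flange (beyond web): d = -111 mm → contributes +6 311 083 mm⁴
Total I = 28 844 832 mm⁴.

I_xx ≈ 2.9 × 10⁷ mm⁴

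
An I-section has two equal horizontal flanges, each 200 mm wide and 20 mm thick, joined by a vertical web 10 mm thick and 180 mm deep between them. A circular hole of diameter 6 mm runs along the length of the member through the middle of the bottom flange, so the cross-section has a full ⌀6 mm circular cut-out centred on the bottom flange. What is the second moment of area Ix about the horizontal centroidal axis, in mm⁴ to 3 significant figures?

Split into non-overlapping primitives; take the origin at the lower-left of the bounding box.
Bottom flange: 200 × 20, A = 4 000 mm², y = 10 mm, Ī = 133 333 mm⁴.
Web: 10 × 180, A = 1 800 mm², y = 110 mm, Ī = 4 860 000 mm⁴.
Top flange: 200 × 20, A = 4 000 mm², y = 210 mm, Ī = 133 333 mm⁴.
Hole (subtracted): ⌀6, A = 28.274 mm², y = 10 mm, Ī = 63.617 mm⁴.
Centroid: ȳ = ΣA·y / ΣA = 110.29 mm.
Transfer each piece to the horizontal centroidal axis using Ī + A·d² with d = y − 110.29:
  bottom flange: d = -100.29 mm → contributes +40 365 147 mm⁴
  web: d = -0.28935 mm → contributes +4 860 151 mm⁴
  top flange: d = 99.711 mm → contributes +39 902 189 mm⁴
  hole: d = -100.29 mm → contributes −284 446 mm⁴
Total I = 84 843 042 mm⁴.

Ix ≈ 8.48 × 10⁷ mm⁴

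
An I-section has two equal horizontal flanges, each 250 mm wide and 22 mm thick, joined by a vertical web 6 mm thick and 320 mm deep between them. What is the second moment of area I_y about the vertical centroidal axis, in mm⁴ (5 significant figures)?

I_y ≈ 5.7297 × 10⁷ mm⁴

Split into non-overlapping primitives; take the origin at the lower-left of the bounding box.
Bottom flange: 250 × 22, A = 5 500 mm², x = 125 mm, Ī = 28 645 833 mm⁴.
Web: 6 × 320, A = 1 920 mm², x = 125 mm, Ī = 5 760 mm⁴.
Top flange: 250 × 22, A = 5 500 mm², x = 125 mm, Ī = 28 645 833 mm⁴.
By symmetry the centroid is at mid-width, x̄ = 125 mm.
All pieces are centred on the vertical centroidal axis, so I = ΣĪ = 57 297 427 mm⁴.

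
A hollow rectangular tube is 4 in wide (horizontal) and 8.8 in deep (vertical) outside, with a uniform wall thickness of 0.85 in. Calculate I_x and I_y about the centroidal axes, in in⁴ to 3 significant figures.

I_x ≈ 159 in⁴, I_y ≈ 39.7 in⁴

Decompose the section into non-overlapping parts with the origin at the bottom-left of its bounding rectangle.
Outer rectangle: 4 × 8.8, A = 35.2 in², y = 4.4 in, Ī = 227.16 in⁴.
Inner void (subtracted): 2.3 × 7.1, A = 16.33 in², y = 4.4 in, Ī = 68.6 in⁴.
By symmetry the centroid is at mid-height, ȳ = 4.4 in.
All pieces are centred on the centroidal x-axis, so I = ΣĪ (holes subtracted) = 158.56 in⁴.
Repeating about the centroidal y-axis gives I_y = 39.735 in⁴.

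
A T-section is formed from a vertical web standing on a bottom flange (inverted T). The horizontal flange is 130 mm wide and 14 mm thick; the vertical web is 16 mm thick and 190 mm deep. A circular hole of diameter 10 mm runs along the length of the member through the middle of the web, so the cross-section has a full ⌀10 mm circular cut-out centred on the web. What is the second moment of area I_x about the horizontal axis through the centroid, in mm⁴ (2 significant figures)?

I_x ≈ 2.1 × 10⁷ mm⁴

Treat the section as a set of non-overlapping primitives; coordinates are from the bounding-box lower-left.
Flange: 130 × 14, A = 1 820 mm², y = 7 mm, Ī = 29 727 mm⁴.
Web: 16 × 190, A = 3 040 mm², y = 109 mm, Ī = 9 145 333 mm⁴.
Hole (subtracted): ⌀10, A = 78.54 mm², y = 109 mm, Ī = 490.9 mm⁴.
Centroid: ȳ = ΣA·y / ΣA = 70.18 mm.
Transfer each piece to the horizontal axis through the centroid using Ī + A·d² with d = y − 70.18:
  flange: d = -63.18 mm → contributes +7 293 503 mm⁴
  web: d = 38.82 mm → contributes +13 727 761 mm⁴
  hole: d = 38.82 mm → contributes −118 880 mm⁴
Total I = 20 902 384 mm⁴.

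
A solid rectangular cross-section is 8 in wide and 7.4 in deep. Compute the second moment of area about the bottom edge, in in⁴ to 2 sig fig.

I_base ≈ 1100 in⁴

The section: 8 × 7.4, A = 59.2 in², y = 3.7 in, Ī = 270.1 in⁴.
Transfer it to the base of the section using Ī + A·d² with d = y − 0:
  the section: d = 3.7 in → contributes +1 081 in⁴
Total I = 1 081 in⁴.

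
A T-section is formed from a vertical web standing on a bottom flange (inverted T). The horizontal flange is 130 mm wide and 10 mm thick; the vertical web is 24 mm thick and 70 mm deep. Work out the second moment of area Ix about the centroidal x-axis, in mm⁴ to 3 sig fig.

Split into non-overlapping primitives; take the origin at the lower-left of the bounding box.
Flange: 130 × 10, A = 1 300 mm², y = 5 mm, Ī = 10 833 mm⁴.
Web: 24 × 70, A = 1 680 mm², y = 45 mm, Ī = 686 000 mm⁴.
Centroid: ȳ = ΣA·y / ΣA = 27.55 mm.
Transfer each piece to the centroidal x-axis using Ī + A·d² with d = y − 27.55:
  flange: d = -22.55 mm → contributes +671 906 mm⁴
  web: d = 17.45 mm → contributes +1 197 545 mm⁴
Total I = 1 869 451 mm⁴.

Ix ≈ 1.87 × 10⁶ mm⁴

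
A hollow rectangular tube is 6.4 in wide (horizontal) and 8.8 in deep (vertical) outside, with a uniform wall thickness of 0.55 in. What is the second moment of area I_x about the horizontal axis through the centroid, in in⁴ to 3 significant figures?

Break the section into simple shapes (no overlaps), measuring from the bottom-left corner of the bounding box.
Outer rectangle: 6.4 × 8.8, A = 56.32 in², y = 4.4 in, Ī = 363.45 in⁴.
Inner void (subtracted): 5.3 × 7.7, A = 40.81 in², y = 4.4 in, Ī = 201.64 in⁴.
By symmetry the centroid is at mid-height, ȳ = 4.4 in.
All pieces are centred on the horizontal axis through the centroid, so I = ΣĪ (holes subtracted) = 161.82 in⁴.

I_x ≈ 162 in⁴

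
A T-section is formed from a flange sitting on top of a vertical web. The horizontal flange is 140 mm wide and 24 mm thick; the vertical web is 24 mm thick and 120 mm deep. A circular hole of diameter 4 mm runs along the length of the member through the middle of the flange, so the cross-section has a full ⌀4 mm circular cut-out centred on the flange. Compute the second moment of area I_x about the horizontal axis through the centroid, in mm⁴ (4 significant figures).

I_x ≈ 1.164 × 10⁷ mm⁴

Treat the section as a set of non-overlapping primitives; coordinates are from the bounding-box lower-left.
Flange: 140 × 24, A = 3 360 mm², y = 132 mm, Ī = 161 280 mm⁴.
Web: 24 × 120, A = 2 880 mm², y = 60 mm, Ī = 3 456 000 mm⁴.
Hole (subtracted): ⌀4, A = 12.5664 mm², y = 132 mm, Ī = 12.5664 mm⁴.
Centroid: ȳ = ΣA·y / ΣA = 98.7022 mm.
Transfer each piece to the horizontal axis through the centroid using Ī + A·d² with d = y − 98.7022:
  flange: d = 33.2978 mm → contributes +3 886 664 mm⁴
  web: d = -38.7022 mm → contributes +7 769 832 mm⁴
  hole: d = 33.2978 mm → contributes −13945.5 mm⁴
Total I = 11 642 550 mm⁴.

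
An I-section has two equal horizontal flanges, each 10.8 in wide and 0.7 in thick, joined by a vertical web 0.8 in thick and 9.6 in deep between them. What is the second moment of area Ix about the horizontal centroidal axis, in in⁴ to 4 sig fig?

Ix ≈ 460.6 in⁴

Break the section into simple shapes (no overlaps), measuring from the bottom-left corner of the bounding box.
Bottom flange: 10.8 × 0.7, A = 7.56 in², y = 0.35 in, Ī = 0.3087 in⁴.
Web: 0.8 × 9.6, A = 7.68 in², y = 5.5 in, Ī = 58.9824 in⁴.
Top flange: 10.8 × 0.7, A = 7.56 in², y = 10.65 in, Ī = 0.3087 in⁴.
By symmetry the centroid is at mid-height, ȳ = 5.5 in.
Transfer each piece to the horizontal centroidal axis using Ī + A·d² with d = y − 5.5:
  bottom flange: d = -5.15 in → contributes +200.819 in⁴
  web: d = 0 in → contributes +58.9824 in⁴
  top flange: d = 5.15 in → contributes +200.819 in⁴
Total I = 460.62 in⁴.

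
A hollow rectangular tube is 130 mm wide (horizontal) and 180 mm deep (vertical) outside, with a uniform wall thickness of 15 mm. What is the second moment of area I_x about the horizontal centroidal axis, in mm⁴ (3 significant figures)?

Decompose the section into non-overlapping parts with the origin at the bottom-left of its bounding rectangle.
Outer rectangle: 130 × 180, A = 23 400 mm², y = 90 mm, Ī = 63 180 000 mm⁴.
Inner void (subtracted): 100 × 150, A = 15 000 mm², y = 90 mm, Ī = 28 125 000 mm⁴.
By symmetry the centroid is at mid-height, ȳ = 90 mm.
All pieces are centred on the horizontal centroidal axis, so I = ΣĪ (holes subtracted) = 35 055 000 mm⁴.

I_x ≈ 3.51 × 10⁷ mm⁴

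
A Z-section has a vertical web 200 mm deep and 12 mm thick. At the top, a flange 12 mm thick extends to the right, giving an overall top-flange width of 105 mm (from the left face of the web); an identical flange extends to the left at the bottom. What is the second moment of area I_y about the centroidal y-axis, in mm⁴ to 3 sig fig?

Split into non-overlapping primitives; take the origin at the lower-left of the bounding box.
Web: 12 × 200, A = 2 400 mm², x = 99 mm, Ī = 28 800 mm⁴.
Top flange (beyond web): 93 × 12, A = 1 116 mm², x = 151.5 mm, Ī = 804 357 mm⁴.
Bottom flange (beyond web): 93 × 12, A = 1 116 mm², x = 46.5 mm, Ī = 804 357 mm⁴.
Centroid: x̄ = ΣA·x / ΣA = 99 mm.
Transfer each piece to the centroidal y-axis using Ī + A·d² with d = x − 99:
  web: d = 0 mm → contributes +28 800 mm⁴
  top flange (beyond web): d = 52.5 mm → contributes +3 880 332 mm⁴
  bottom flange (beyond web): d = -52.5 mm → contributes +3 880 332 mm⁴
Total I = 7 789 464 mm⁴.

I_y ≈ 7.79 × 10⁶ mm⁴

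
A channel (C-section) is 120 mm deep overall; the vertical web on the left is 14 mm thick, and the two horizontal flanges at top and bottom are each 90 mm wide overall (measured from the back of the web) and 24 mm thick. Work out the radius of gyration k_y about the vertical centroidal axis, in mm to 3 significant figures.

k_y ≈ 27.8 mm

Decompose the section into non-overlapping parts with the origin at the bottom-left of its bounding rectangle.
Web: 14 × 120, A = 1 680 mm², x = 7 mm, Ī = 27 440 mm⁴.
Top flange (beyond web): 76 × 24, A = 1 824 mm², x = 52 mm, Ī = 877 952 mm⁴.
Bottom flange (beyond web): 76 × 24, A = 1 824 mm², x = 52 mm, Ī = 877 952 mm⁴.
Centroid: x̄ = ΣA·x / ΣA = 37.811 mm.
Transfer each piece to the vertical centroidal axis using Ī + A·d² with d = x − 37.811:
  web: d = -30.811 mm → contributes +1 622 274 mm⁴
  top flange (beyond web): d = 14.189 mm → contributes +1 245 184 mm⁴
  bottom flange (beyond web): d = 14.189 mm → contributes +1 245 184 mm⁴
Total I = 4 112 641 mm⁴.
Radius of gyration: k = √(I/A) = √(4 112 641 / 5 328) = 27.783 mm.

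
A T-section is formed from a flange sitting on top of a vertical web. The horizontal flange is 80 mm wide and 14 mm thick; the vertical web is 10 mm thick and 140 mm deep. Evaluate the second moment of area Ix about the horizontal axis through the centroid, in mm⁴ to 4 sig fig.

Ix ≈ 5.994 × 10⁶ mm⁴

Decompose the section into non-overlapping parts with the origin at the bottom-left of its bounding rectangle.
Flange: 80 × 14, A = 1 120 mm², y = 147 mm, Ī = 18293.3 mm⁴.
Web: 10 × 140, A = 1 400 mm², y = 70 mm, Ī = 2 286 667 mm⁴.
Centroid: ȳ = ΣA·y / ΣA = 104.222 mm.
Transfer each piece to the horizontal axis through the centroid using Ī + A·d² with d = y − 104.222:
  flange: d = 42.7778 mm → contributes +2 067 824 mm⁴
  web: d = -34.2222 mm → contributes +3 926 291 mm⁴
Total I = 5 994 116 mm⁴.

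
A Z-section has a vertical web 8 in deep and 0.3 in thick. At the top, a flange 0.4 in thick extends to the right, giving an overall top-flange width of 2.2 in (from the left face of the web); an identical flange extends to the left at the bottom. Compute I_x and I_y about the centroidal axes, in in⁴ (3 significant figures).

Treat the section as a set of non-overlapping primitives; coordinates are from the bounding-box lower-left.
Web: 0.3 × 8, A = 2.4 in², y = 4 in, Ī = 12.8 in⁴.
Top flange (beyond web): 1.9 × 0.4, A = 0.76 in², y = 7.8 in, Ī = 0.010133 in⁴.
Bottom flange (beyond web): 1.9 × 0.4, A = 0.76 in², y = 0.2 in, Ī = 0.010133 in⁴.
Centroid: ȳ = ΣA·y / ΣA = 4 in.
Transfer each piece to the centroidal x-axis using Ī + A·d² with d = y − 4:
  web: d = 0 in → contributes +12.8 in⁴
  top flange (beyond web): d = 3.8 in → contributes +10.985 in⁴
  bottom flange (beyond web): d = -3.8 in → contributes +10.985 in⁴
Total I = 34.769 in⁴.
For the y-axis: x̄ = 2.05 in.
Repeating about the centroidal y-axis gives I_y = 2.3145 in⁴.

I_x ≈ 34.8 in⁴, I_y ≈ 2.31 in⁴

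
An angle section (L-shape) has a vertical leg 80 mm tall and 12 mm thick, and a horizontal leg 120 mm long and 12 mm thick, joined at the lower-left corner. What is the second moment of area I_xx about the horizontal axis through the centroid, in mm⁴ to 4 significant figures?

I_xx ≈ 1.165 × 10⁶ mm⁴

Decompose the section into non-overlapping parts with the origin at the bottom-left of its bounding rectangle.
Vertical leg: 12 × 80, A = 960 mm², y = 40 mm, Ī = 512 000 mm⁴.
Horizontal leg (remainder): 108 × 12, A = 1 296 mm², y = 6 mm, Ī = 15 552 mm⁴.
Centroid: ȳ = ΣA·y / ΣA = 20.4681 mm.
Transfer each piece to the horizontal axis through the centroid using Ī + A·d² with d = y − 20.4681:
  vertical leg: d = 19.5319 mm → contributes +878 236 mm⁴
  horizontal leg (remainder): d = -14.4681 mm → contributes +286 838 mm⁴
Total I = 1 165 074 mm⁴.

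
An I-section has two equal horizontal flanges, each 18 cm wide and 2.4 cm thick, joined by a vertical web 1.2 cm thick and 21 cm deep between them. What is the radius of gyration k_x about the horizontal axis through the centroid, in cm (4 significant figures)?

k_x ≈ 10.71 cm

Split into non-overlapping primitives; take the origin at the lower-left of the bounding box.
Bottom flange: 18 × 2.4, A = 43.2 cm², y = 1.2 cm, Ī = 20.736 cm⁴.
Web: 1.2 × 21, A = 25.2 cm², y = 12.9 cm, Ī = 926.1 cm⁴.
Top flange: 18 × 2.4, A = 43.2 cm², y = 24.6 cm, Ī = 20.736 cm⁴.
By symmetry the centroid is at mid-height, ȳ = 12.9 cm.
Transfer each piece to the horizontal axis through the centroid using Ī + A·d² with d = y − 12.9:
  bottom flange: d = -11.7 cm → contributes +5934.38 cm⁴
  web: d = 0 cm → contributes +926.1 cm⁴
  top flange: d = 11.7 cm → contributes +5934.38 cm⁴
Total I = 12794.9 cm⁴.
Radius of gyration: k = √(I/A) = √(12794.9 / 111.6) = 10.7074 cm.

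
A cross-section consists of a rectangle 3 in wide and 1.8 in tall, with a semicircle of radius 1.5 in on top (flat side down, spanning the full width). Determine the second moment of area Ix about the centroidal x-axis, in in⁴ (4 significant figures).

Ix ≈ 7.058 in⁴

Break the section into simple shapes (no overlaps), measuring from the bottom-left corner of the bounding box.
Rectangular body: 3 × 1.8, A = 5.4 in², y = 0.9 in, Ī = 1.458 in⁴.
Semicircular cap: semicircle r = 1.5, A = 3.53429 in², y = 2.43662 in, Ī = 0.555645 in⁴.
Centroid: ȳ = ΣA·y / ΣA = 1.50787 in.
Transfer each piece to the centroidal x-axis using Ī + A·d² with d = y − 1.50787:
  rectangular body: d = -0.607867 in → contributes +3.45331 in⁴
  semicircular cap: d = 0.928753 in → contributes +3.60426 in⁴
Total I = 7.05757 in⁴.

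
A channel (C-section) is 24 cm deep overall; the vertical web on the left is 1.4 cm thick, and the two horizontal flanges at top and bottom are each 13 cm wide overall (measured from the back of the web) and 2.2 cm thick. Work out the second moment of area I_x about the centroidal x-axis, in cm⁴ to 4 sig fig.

I_x ≈ 7697 cm⁴

Split into non-overlapping primitives; take the origin at the lower-left of the bounding box.
Web: 1.4 × 24, A = 33.6 cm², y = 12 cm, Ī = 1612.8 cm⁴.
Top flange (beyond web): 11.6 × 2.2, A = 25.52 cm², y = 22.9 cm, Ī = 10.2931 cm⁴.
Bottom flange (beyond web): 11.6 × 2.2, A = 25.52 cm², y = 1.1 cm, Ī = 10.2931 cm⁴.
By symmetry the centroid is at mid-height, ȳ = 12 cm.
Transfer each piece to the centroidal x-axis using Ī + A·d² with d = y − 12:
  web: d = 0 cm → contributes +1612.8 cm⁴
  top flange (beyond web): d = 10.9 cm → contributes +3042.32 cm⁴
  bottom flange (beyond web): d = -10.9 cm → contributes +3042.32 cm⁴
Total I = 7697.45 cm⁴.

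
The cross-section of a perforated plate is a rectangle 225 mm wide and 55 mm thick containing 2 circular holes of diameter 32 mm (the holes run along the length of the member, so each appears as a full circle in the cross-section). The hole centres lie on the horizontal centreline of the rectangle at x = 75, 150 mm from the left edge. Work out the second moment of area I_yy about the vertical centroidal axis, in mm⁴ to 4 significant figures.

Split into non-overlapping primitives; take the origin at the lower-left of the bounding box.
Plate: 225 × 55, A = 12 375 mm², x = 112.5 mm, Ī = 52 207 031 mm⁴.
Hole 1 (subtracted): ⌀32, A = 804.248 mm², x = 75 mm, Ī = 51471.9 mm⁴.
Hole 2 (subtracted): ⌀32, A = 804.248 mm², x = 150 mm, Ī = 51471.9 mm⁴.
By symmetry the centroid is at mid-width, x̄ = 112.5 mm.
Transfer each piece to the vertical centroidal axis using Ī + A·d² with d = x − 112.5:
  plate: d = 0 mm → contributes +52 207 031 mm⁴
  hole 1: d = -37.5 mm → contributes −1 182 445 mm⁴
  hole 2: d = 37.5 mm → contributes −1 182 445 mm⁴
Total I = 49 842 141 mm⁴.

I_yy ≈ 4.984 × 10⁷ mm⁴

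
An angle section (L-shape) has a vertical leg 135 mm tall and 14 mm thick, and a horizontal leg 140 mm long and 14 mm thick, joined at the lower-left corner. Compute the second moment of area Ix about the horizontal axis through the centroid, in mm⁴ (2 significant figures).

Break the section into simple shapes (no overlaps), measuring from the bottom-left corner of the bounding box.
Vertical leg: 14 × 135, A = 1 890 mm², y = 67.5 mm, Ī = 2 870 438 mm⁴.
Horizontal leg (remainder): 126 × 14, A = 1 764 mm², y = 7 mm, Ī = 28 812 mm⁴.
Centroid: ȳ = ΣA·y / ΣA = 38.29 mm.
Transfer each piece to the horizontal axis through the centroid using Ī + A·d² with d = y − 38.29:
  vertical leg: d = 29.21 mm → contributes +4 482 688 mm⁴
  horizontal leg (remainder): d = -31.29 mm → contributes +1 756 224 mm⁴
Total I = 6 238 912 mm⁴.

Ix ≈ 6.2 × 10⁶ mm⁴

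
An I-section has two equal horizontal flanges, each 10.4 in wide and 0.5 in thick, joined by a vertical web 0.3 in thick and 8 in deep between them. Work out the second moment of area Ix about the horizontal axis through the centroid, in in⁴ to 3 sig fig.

Ix ≈ 201 in⁴

Split into non-overlapping primitives; take the origin at the lower-left of the bounding box.
Bottom flange: 10.4 × 0.5, A = 5.2 in², y = 0.25 in, Ī = 0.10833 in⁴.
Web: 0.3 × 8, A = 2.4 in², y = 4.5 in, Ī = 12.8 in⁴.
Top flange: 10.4 × 0.5, A = 5.2 in², y = 8.75 in, Ī = 0.10833 in⁴.
By symmetry the centroid is at mid-height, ȳ = 4.5 in.
Transfer each piece to the horizontal axis through the centroid using Ī + A·d² with d = y − 4.5:
  bottom flange: d = -4.25 in → contributes +94.033 in⁴
  web: d = 0 in → contributes +12.8 in⁴
  top flange: d = 4.25 in → contributes +94.033 in⁴
Total I = 200.87 in⁴.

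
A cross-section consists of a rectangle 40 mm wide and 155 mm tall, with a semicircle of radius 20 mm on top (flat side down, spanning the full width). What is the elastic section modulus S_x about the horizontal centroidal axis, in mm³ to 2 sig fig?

Treat the section as a set of non-overlapping primitives; coordinates are from the bounding-box lower-left.
Rectangular body: 40 × 155, A = 6 200 mm², y = 77.5 mm, Ī = 12 412 917 mm⁴.
Semicircular cap: semicircle r = 20, A = 628.3 mm², y = 163.5 mm, Ī = 17 561 mm⁴.
Centroid: ȳ = ΣA·y / ΣA = 85.41 mm.
Transfer each piece to the horizontal centroidal axis using Ī + A·d² with d = y − 85.41:
  rectangular body: d = -7.912 mm → contributes +12 801 069 mm⁴
  semicircular cap: d = 78.08 mm → contributes +3 847 696 mm⁴
Total I = 16 648 765 mm⁴.
Extreme fibre distance c = 89.59 mm; S = I/c = 185 838 mm³.

S_x ≈ 1.9 × 10⁵ mm³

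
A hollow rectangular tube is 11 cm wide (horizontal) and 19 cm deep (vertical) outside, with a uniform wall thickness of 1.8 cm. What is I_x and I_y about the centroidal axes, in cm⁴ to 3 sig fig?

I_x ≈ 4040 cm⁴, I_y ≈ 1590 cm⁴

Treat the section as a set of non-overlapping primitives; coordinates are from the bounding-box lower-left.
Outer rectangle: 11 × 19, A = 209 cm², y = 9.5 cm, Ī = 6287.4 cm⁴.
Inner void (subtracted): 7.4 × 15.4, A = 113.96 cm², y = 9.5 cm, Ī = 2252.2 cm⁴.
By symmetry the centroid is at mid-height, ȳ = 9.5 cm.
All pieces are centred on the centroidal x-axis, so I = ΣĪ (holes subtracted) = 4035.2 cm⁴.
Repeating about the centroidal y-axis gives I_y = 1587.4 cm⁴.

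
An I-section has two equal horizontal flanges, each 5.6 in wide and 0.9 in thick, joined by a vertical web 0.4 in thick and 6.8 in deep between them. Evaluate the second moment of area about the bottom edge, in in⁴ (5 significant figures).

I_base ≈ 397.24 in⁴

Decompose the section into non-overlapping parts with the origin at the bottom-left of its bounding rectangle.
Bottom flange: 5.6 × 0.9, A = 5.04 in², y = 0.45 in, Ī = 0.3402 in⁴.
Web: 0.4 × 6.8, A = 2.72 in², y = 4.3 in, Ī = 10.48107 in⁴.
Top flange: 5.6 × 0.9, A = 5.04 in², y = 8.15 in, Ī = 0.3402 in⁴.
Transfer each piece to the base of the section using Ī + A·d² with d = y − 0:
  bottom flange: d = 0.45 in → contributes +1.3608 in⁴
  web: d = 4.3 in → contributes +60.77387 in⁴
  top flange: d = 8.15 in → contributes +335.1096 in⁴
Total I = 397.2443 in⁴.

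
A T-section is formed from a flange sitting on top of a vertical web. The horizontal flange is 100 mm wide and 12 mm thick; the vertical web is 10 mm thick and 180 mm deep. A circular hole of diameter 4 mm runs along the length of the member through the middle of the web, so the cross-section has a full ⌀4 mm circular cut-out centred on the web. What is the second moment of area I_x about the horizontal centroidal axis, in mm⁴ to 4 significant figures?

Split into non-overlapping primitives; take the origin at the lower-left of the bounding box.
Flange: 100 × 12, A = 1 200 mm², y = 186 mm, Ī = 14 400 mm⁴.
Web: 10 × 180, A = 1 800 mm², y = 90 mm, Ī = 4 860 000 mm⁴.
Hole (subtracted): ⌀4, A = 12.5664 mm², y = 90 mm, Ī = 12.5664 mm⁴.
Centroid: ȳ = ΣA·y / ΣA = 128.562 mm.
Transfer each piece to the horizontal centroidal axis using Ī + A·d² with d = y − 128.562:
  flange: d = 57.4385 mm → contributes +3 973 414 mm⁴
  web: d = -38.5615 mm → contributes +7 536 584 mm⁴
  hole: d = -38.5615 mm → contributes −18698.7 mm⁴
Total I = 11 491 300 mm⁴.

I_x ≈ 1.149 × 10⁷ mm⁴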